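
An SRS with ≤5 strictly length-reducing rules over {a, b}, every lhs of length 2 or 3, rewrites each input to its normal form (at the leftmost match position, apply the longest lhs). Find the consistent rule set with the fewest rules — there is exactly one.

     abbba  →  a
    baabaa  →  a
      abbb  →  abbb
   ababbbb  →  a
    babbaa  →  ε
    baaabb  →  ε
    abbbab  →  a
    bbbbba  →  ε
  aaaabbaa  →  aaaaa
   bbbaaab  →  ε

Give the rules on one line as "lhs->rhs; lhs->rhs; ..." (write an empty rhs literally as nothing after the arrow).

  | abbba => abab => aba => a
  | baabaa => bbaa => aba => a
  | abbb
  | ababbbb => ababbb => ababb => abab => aba => a

ba->; baa->b; bab->ba; bba->ab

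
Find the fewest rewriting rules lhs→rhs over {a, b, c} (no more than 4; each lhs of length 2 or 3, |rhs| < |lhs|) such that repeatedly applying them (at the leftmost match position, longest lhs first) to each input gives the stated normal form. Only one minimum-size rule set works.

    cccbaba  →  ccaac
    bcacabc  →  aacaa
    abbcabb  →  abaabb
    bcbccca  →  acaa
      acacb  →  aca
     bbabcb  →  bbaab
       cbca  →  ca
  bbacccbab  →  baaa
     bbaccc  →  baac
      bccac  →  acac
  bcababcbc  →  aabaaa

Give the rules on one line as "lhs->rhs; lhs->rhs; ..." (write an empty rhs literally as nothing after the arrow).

  | cccbaba => ccacba => ccaac
  | bcacabc => aacabc => aacaa
  | abbcabb => abaabb
  | bcbccca => abccca => aacca => acaa

acc->ca; bc->a; cb->; cba->ac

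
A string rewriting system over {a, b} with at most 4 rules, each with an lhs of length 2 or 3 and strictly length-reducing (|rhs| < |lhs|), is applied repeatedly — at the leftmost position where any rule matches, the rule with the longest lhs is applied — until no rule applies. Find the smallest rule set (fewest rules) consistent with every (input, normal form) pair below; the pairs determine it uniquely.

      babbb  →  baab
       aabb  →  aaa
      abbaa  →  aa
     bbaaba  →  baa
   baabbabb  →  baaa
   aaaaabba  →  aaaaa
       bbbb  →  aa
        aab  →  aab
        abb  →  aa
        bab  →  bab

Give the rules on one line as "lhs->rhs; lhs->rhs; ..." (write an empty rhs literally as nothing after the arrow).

aba->a; bb->a; bba->ba

  | babbb => baab
  | aabb => aaa
  | abbaa => abaa => aa
  | bbaaba => baaba => baa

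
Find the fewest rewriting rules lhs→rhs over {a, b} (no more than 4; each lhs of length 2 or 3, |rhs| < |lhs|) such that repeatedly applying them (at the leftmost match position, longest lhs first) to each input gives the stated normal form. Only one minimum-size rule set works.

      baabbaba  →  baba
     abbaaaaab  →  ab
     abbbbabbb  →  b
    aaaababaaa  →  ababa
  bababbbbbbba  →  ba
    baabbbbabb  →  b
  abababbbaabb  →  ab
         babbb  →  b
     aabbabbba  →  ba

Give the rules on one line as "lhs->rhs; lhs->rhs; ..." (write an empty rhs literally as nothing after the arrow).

aa->a; abb->; bb->b

  | baabbaba => babbaba => baba
  | abbaaaaab => aaaaab => aaaab => aaab => aab => ab
  | abbbbabbb => bbabbb => babbb => bb => b
  | aaaababaaa => aaababaaa => aababaaa => ababaaa => ababaa => ababa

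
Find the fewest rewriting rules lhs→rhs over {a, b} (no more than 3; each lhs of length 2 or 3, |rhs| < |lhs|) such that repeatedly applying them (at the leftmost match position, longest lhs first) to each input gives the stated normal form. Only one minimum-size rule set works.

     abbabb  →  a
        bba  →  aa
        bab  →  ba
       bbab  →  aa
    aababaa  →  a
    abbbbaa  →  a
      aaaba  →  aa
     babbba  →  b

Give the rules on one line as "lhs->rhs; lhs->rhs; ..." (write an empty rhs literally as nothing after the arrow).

ab->a; aba->; bb->a

  | abbabb => ababb => bb => a
  | bba => aa
  | bab => ba
  | bbab => aab => aa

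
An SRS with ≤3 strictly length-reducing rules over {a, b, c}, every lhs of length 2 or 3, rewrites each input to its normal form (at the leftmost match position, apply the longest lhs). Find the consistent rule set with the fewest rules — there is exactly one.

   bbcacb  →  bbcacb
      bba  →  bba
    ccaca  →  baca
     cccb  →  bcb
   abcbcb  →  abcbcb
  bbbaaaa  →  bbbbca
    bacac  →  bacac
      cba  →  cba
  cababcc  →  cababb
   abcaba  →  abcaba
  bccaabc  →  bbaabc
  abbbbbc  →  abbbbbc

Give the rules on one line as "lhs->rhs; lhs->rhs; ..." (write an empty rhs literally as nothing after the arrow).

aaa->bc; cc->b

  | bbcacb
  | bba
  | ccaca => baca
  | cccb => bcb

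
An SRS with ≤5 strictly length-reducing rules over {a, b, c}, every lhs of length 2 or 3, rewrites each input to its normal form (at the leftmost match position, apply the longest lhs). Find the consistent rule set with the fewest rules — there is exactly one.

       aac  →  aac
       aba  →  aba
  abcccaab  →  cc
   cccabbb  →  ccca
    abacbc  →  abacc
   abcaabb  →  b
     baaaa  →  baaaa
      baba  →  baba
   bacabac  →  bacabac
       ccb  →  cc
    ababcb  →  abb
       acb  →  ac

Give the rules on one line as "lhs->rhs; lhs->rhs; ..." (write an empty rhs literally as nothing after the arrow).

  | aac
  | aba
  | abcccaab => ccaab => cc
  | cccabbb => ccca

aab->; abc->; bbb->; cb->c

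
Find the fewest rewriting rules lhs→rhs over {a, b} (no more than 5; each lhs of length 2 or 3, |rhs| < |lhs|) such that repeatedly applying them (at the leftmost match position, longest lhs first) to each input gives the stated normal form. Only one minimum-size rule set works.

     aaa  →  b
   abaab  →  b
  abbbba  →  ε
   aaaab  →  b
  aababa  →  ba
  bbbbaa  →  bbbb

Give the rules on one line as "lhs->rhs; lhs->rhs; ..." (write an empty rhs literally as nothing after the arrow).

aa->; aaa->b; ab->; abb->a

  | aaa => b
  | abaab => aab => b
  | abbbba => abba => aa => ε
  | aaaab => bab => b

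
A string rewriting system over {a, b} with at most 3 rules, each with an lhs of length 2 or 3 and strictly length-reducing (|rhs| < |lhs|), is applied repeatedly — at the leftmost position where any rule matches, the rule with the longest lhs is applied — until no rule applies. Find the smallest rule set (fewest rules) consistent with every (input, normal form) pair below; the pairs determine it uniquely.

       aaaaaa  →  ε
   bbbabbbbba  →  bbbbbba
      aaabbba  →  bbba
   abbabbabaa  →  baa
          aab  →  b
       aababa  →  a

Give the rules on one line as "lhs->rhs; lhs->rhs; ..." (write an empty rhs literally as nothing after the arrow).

  | aaaaaa => aaa => ε
  | bbbabbbbba => bbbbbba
  | aaabbba => bbba
  | abbabbabaa => bbabbabaa => bbabaa => baa

aaa->; ab->b; bab->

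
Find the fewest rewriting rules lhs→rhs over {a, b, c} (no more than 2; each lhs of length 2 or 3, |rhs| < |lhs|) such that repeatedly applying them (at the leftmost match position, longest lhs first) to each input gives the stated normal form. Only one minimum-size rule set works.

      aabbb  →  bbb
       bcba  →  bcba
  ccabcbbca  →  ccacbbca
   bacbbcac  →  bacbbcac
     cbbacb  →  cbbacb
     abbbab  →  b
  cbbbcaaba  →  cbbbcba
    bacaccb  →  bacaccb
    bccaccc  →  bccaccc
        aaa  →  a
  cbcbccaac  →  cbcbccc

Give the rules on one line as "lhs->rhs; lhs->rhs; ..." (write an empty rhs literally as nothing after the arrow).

aa->; ab->a

  | aabbb => bbb
  | bcba
  | ccabcbbca => ccacbbca
  | bacbbcac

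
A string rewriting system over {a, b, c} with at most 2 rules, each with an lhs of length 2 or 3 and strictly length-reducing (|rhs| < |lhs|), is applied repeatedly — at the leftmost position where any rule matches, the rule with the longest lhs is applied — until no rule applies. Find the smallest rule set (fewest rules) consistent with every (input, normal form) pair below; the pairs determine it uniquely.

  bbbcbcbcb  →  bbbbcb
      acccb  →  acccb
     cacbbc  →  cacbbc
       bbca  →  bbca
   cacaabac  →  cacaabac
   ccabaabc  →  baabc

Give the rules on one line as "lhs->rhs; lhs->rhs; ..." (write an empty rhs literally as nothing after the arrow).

  | bbbcbcbcb => bbbbcb
  | acccb
  | cacbbc
  | bbca

cbc->; cca->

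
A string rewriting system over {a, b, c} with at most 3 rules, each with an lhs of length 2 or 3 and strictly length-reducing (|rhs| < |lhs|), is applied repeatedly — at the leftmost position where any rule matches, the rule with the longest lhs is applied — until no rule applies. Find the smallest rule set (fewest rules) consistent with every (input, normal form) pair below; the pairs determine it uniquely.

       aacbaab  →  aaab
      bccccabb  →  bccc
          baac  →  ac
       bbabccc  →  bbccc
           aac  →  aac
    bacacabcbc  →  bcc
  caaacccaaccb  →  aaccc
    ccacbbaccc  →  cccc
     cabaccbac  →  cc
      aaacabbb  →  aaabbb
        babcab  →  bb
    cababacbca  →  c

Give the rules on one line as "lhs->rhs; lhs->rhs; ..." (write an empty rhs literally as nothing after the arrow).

ba->; ca->; cb->c

  | aacbaab => aacaab => aaab
  | bccccabb => bcccbb => bcccb => bccc
  | baac => ac
  | bbabccc => bbccc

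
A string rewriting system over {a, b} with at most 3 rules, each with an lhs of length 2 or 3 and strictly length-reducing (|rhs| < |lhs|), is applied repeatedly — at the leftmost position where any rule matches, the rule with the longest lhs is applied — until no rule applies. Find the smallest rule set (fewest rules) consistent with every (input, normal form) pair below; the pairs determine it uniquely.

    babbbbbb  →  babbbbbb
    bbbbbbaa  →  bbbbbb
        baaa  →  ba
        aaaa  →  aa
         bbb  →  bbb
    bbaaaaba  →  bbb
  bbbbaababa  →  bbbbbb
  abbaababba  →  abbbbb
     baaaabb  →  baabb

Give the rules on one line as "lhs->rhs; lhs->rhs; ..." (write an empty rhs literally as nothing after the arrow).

aaa->a; bba->bb

  | babbbbbb
  | bbbbbbaa => bbbbbba => bbbbbb
  | baaa => ba
  | aaaa => aa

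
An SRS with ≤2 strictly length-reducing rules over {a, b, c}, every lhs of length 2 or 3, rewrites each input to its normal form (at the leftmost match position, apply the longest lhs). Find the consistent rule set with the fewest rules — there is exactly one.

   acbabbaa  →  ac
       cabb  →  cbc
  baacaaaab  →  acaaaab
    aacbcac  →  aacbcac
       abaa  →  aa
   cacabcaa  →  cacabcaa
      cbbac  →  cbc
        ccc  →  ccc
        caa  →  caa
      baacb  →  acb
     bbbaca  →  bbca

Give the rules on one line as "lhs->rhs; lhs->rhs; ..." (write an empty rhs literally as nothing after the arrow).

abb->bc; ba->

  | acbabbaa => acbbaa => acba => ac
  | cabb => cbc
  | baacaaaab => acaaaab
  | aacbcac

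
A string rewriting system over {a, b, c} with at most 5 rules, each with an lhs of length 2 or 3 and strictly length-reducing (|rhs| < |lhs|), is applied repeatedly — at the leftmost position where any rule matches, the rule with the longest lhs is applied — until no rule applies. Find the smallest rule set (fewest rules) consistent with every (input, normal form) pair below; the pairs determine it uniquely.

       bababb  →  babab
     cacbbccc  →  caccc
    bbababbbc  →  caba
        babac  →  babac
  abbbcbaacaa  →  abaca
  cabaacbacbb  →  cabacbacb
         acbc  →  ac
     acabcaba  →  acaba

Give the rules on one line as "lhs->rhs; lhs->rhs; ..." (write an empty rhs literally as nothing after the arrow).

aa->a; bb->b; bba->ca; bc->

  | bababb => babab
  | cacbbccc => cacbccc => caccc
  | bbababbbc => cababbbc => cababbc => cababc => caba
  | babac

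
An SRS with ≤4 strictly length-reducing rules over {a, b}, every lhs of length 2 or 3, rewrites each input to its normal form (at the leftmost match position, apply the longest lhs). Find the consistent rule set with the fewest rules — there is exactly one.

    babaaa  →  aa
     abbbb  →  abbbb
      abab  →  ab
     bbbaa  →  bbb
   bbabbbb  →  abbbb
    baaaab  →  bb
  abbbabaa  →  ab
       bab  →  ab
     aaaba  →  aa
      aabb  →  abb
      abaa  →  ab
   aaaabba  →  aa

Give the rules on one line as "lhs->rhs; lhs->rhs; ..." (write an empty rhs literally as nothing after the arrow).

  | babaaa => abaaa => aba => aa
  | abbbb
  | abab => aab => ab
  | bbbaa => bbb

aab->ab; ba->a; baa->b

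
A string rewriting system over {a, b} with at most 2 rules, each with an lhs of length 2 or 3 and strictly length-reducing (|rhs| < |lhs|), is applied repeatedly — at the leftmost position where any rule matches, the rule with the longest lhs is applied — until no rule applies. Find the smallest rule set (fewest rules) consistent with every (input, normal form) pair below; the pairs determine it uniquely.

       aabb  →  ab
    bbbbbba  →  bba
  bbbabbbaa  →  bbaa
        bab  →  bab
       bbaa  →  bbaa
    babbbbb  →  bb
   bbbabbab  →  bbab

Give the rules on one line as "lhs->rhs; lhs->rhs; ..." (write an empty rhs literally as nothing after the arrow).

  | aabb => ab
  | bbbbbba => bbbbba => bbbba => bbba => bba
  | bbbabbbaa => bbabbbaa => bbbbaa => bbbaa => bbaa
  | bab

abb->b; bbb->bb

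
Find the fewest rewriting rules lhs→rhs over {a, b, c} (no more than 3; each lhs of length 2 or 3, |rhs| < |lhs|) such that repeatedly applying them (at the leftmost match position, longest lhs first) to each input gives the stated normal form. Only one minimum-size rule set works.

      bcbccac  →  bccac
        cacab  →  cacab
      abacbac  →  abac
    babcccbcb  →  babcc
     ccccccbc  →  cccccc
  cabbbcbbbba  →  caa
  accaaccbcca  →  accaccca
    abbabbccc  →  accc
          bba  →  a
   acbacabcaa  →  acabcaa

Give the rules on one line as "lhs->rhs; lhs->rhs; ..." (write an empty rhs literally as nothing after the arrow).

aac->ac; bb->; cb->

  | bcbccac => bccac
  | cacab
  | abacbac => abaac => abac
  | babcccbcb => babcccb => babcc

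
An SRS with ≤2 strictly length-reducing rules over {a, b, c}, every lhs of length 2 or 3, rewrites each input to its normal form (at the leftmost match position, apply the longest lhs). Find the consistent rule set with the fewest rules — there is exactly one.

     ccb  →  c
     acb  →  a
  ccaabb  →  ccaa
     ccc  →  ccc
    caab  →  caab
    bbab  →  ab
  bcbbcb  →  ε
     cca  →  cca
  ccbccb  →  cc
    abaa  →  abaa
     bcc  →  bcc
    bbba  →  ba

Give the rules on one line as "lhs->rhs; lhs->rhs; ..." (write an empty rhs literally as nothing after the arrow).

bb->; cb->

  | ccb => c
  | acb => a
  | ccaabb => ccaa
  | ccc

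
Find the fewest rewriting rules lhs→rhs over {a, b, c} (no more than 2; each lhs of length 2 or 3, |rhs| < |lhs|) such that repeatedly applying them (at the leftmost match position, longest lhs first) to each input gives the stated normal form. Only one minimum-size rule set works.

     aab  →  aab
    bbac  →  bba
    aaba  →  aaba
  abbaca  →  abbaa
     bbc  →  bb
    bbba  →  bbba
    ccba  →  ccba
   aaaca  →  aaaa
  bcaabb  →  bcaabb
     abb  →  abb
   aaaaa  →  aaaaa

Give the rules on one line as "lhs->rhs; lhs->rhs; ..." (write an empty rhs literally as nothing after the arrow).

  | aab
  | bbac => bba
  | aaba
  | abbaca => abbaa

ac->a; bbc->bb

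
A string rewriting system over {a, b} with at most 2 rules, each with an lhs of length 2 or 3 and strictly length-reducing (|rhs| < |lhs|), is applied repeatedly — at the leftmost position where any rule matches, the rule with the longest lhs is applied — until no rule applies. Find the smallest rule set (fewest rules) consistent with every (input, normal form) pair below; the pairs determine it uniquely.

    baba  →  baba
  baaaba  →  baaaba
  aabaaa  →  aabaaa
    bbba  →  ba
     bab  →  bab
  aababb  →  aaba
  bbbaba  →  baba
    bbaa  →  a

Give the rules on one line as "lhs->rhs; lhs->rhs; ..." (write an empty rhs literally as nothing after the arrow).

  | baba
  | baaaba
  | aabaaa
  | bbba => ba

bb->; bba->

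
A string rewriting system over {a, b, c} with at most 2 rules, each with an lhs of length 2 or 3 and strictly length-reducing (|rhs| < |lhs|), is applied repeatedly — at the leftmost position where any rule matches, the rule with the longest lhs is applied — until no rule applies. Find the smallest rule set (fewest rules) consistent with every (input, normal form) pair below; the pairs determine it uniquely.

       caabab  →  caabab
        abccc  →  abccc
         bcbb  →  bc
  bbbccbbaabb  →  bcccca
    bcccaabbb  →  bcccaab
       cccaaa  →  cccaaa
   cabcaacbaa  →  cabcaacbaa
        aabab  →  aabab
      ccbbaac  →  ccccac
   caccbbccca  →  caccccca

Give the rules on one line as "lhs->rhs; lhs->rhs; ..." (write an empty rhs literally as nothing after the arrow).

bb->; bba->cc

  | caabab
  | abccc
  | bcbb => bc
  | bbbccbbaabb => bccbbaabb => bccccabb => bcccca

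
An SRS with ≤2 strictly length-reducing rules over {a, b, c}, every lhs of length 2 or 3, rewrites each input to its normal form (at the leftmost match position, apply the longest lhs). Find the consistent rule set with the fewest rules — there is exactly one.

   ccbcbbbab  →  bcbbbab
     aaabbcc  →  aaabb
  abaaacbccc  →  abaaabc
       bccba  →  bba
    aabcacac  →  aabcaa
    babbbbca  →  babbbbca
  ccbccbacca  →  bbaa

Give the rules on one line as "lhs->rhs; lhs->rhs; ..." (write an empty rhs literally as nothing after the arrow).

  | ccbcbbbab => bcbbbab
  | aaabbcc => aaabb
  | abaaacbccc => abaaabccc => abaaabc
  | bccba => bba

ac->a; cc->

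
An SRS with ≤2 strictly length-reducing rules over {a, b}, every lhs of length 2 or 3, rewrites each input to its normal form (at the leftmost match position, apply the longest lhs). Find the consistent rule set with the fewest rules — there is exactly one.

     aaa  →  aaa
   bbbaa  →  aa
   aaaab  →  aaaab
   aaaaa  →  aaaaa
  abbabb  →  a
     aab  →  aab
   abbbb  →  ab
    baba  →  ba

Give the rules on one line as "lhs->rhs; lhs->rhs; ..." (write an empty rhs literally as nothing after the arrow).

bab->b; bbb->

  | aaa
  | bbbaa => aa
  | aaaab
  | aaaaa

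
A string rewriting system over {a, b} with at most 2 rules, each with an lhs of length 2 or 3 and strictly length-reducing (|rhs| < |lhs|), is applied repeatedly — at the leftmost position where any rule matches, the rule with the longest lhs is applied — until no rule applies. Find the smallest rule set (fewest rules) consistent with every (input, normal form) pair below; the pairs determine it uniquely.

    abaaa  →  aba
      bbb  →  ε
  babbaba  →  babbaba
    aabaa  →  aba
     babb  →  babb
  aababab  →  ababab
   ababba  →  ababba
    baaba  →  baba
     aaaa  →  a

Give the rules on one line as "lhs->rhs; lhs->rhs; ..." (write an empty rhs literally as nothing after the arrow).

  | abaaa => abaa => aba
  | bbb => ε
  | babbaba
  | aabaa => abaa => aba

aa->a; bbb->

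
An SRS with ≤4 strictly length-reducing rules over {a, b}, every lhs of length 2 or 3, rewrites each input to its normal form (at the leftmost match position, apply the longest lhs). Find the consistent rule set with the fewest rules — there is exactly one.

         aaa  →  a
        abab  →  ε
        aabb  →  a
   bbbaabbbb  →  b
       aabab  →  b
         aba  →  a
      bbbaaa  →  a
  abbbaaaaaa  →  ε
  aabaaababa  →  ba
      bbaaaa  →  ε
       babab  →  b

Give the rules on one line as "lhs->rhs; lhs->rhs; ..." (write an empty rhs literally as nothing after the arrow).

aa->; ab->; bb->a; bba->a

  | aaa => a
  | abab => ab => ε
  | aabb => bb => a
  | bbbaabbbb => abaabbbb => aabbbb => bbbb => abb => b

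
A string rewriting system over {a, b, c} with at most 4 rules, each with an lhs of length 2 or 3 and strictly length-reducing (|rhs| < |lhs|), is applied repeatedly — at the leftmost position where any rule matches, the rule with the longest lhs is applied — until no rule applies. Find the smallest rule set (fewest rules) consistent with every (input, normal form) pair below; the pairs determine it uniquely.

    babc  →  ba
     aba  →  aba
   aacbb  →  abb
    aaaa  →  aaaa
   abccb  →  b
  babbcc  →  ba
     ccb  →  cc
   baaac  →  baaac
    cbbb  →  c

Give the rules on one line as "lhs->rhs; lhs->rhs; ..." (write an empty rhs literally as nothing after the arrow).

  | babc => ba
  | aba
  | aacbb => abb
  | aaaa

acb->b; bc->; cb->c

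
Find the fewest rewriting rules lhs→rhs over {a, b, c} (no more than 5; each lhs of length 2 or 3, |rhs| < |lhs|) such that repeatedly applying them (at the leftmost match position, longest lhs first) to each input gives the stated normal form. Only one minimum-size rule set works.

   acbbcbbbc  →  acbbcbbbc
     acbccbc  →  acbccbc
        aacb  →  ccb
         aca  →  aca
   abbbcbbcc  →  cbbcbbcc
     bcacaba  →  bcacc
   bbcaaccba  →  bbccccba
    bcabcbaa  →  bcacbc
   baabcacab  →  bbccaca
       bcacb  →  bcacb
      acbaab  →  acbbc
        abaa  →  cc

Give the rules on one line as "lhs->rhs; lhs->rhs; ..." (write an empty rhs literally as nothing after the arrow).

  | acbbcbbbc
  | acbccbc
  | aacb => ccb
  | aca

aa->c; aab->bc; ab->c; cab->ca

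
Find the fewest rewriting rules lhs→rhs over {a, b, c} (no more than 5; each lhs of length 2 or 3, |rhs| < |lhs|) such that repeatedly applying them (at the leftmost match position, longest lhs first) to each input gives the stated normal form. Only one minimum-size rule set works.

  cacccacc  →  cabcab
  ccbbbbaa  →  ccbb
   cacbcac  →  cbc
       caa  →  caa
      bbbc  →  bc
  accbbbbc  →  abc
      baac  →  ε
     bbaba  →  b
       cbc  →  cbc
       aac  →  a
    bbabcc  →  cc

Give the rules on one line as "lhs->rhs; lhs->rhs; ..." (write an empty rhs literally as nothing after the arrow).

  | cacccacc => cabcacc => cabcab
  | ccbbbbaa => ccbbba => ccbb
  | cacbcac => cbcac => cbc
  | caa

ac->; acc->ab; ba->; bbc->c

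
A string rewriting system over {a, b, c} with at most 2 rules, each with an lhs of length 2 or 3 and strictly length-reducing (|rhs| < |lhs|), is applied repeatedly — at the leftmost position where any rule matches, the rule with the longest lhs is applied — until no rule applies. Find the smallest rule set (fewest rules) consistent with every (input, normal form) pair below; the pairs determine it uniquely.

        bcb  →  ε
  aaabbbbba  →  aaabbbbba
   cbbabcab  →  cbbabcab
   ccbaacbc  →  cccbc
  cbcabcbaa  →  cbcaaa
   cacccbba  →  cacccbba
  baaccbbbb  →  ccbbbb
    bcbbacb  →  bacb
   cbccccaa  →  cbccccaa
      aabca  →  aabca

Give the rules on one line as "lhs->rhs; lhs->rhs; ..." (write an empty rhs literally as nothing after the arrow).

baa->; bcb->

  | bcb => ε
  | aaabbbbba
  | cbbabcab
  | ccbaacbc => cccbc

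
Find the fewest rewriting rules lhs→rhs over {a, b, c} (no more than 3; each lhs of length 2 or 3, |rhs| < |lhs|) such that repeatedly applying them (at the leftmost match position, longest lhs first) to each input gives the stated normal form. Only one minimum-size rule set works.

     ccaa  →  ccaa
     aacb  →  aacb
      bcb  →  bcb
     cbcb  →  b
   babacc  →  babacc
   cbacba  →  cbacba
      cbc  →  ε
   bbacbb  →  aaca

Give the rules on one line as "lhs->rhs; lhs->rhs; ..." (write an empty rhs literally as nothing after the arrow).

bb->a; cbc->

  | ccaa
  | aacb
  | bcb
  | cbcb => b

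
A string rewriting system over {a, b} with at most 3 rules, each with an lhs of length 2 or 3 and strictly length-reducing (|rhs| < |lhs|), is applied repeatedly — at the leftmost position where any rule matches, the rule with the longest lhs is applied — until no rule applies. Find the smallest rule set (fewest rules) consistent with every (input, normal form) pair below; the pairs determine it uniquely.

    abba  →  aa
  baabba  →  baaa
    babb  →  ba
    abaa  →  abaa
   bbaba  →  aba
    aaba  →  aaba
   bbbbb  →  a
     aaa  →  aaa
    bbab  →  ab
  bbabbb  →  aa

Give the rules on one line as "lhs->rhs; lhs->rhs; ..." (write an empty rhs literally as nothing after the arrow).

bb->; bbb->a

  | abba => aa
  | baabba => baaa
  | babb => ba
  | abaa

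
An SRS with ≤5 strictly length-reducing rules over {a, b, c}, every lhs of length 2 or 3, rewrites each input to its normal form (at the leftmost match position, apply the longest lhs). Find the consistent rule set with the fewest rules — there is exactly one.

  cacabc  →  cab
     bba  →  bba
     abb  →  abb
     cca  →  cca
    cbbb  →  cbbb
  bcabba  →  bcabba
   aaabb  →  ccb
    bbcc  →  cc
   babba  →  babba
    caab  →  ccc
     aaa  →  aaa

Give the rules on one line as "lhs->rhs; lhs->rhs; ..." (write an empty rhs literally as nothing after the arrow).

  | cacabc => cabbc => caca => cab
  | bba
  | abb
  | cca

aab->cc; ac->c; aca->ab; bbc->ca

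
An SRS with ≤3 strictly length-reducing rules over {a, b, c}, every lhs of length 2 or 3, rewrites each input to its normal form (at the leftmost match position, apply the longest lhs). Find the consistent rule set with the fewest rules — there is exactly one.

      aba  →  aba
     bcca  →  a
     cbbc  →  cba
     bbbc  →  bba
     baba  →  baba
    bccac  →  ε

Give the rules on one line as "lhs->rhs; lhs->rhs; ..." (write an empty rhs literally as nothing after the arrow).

  | aba
  | bcca => aca => a
  | cbbc => cba
  | bbbc => bba

ac->; bc->a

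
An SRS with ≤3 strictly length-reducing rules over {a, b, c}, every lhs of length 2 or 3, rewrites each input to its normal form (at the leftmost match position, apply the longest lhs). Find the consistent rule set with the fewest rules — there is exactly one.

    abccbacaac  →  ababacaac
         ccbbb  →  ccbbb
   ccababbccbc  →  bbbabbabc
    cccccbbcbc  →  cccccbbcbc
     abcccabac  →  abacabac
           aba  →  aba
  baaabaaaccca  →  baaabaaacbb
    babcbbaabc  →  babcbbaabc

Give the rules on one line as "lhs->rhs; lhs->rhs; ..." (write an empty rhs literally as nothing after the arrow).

  | abccbacaac => ababacaac
  | ccbbb
  | ccababbccbc => bbbabbccbc => bbbabbabc
  | cccccbbcbc

bcc->ba; cca->bb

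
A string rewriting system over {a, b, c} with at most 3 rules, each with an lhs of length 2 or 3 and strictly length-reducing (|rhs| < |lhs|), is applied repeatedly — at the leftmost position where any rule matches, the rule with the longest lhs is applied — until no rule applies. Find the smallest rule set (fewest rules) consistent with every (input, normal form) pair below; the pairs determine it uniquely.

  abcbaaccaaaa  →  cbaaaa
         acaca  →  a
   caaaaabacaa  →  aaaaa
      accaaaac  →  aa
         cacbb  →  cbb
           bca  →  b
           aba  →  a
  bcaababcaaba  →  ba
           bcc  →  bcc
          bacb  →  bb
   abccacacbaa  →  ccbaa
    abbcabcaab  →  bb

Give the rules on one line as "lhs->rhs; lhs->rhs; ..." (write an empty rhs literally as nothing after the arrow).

  | abcbaaccaaaa => cbaaccaaaa => cbacaaaa => cbaaaa
  | acaca => aca => a
  | caaaaabacaa => aaaabacaa => aaaacaa => aaaaa
  | accaaaac => caaaac => aaac => aa

ab->; ac->; ca->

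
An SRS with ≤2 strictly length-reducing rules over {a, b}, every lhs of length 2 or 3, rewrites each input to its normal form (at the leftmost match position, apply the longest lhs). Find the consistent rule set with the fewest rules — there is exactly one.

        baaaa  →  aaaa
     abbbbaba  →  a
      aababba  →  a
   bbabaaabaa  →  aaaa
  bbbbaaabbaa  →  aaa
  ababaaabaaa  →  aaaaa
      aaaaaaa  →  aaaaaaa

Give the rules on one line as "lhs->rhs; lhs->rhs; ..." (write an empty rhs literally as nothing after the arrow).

  | baaaa => aaaa
  | abbbbaba => bbbaba => bbaba => baba => aba => a
  | aababba => aabba => aba => a
  | bbabaaabaa => babaaabaa => abaaabaa => aaabaa => aaaa

ab->; ba->a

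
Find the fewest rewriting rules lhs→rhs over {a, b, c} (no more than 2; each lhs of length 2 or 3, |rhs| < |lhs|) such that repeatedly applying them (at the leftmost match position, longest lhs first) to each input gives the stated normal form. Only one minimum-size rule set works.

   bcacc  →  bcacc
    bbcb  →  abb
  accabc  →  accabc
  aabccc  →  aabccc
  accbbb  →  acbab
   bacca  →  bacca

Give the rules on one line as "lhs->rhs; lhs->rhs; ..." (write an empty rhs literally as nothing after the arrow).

  | bcacc
  | bbcb => abb
  | accabc
  | aabccc

bbc->ab; cbb->ba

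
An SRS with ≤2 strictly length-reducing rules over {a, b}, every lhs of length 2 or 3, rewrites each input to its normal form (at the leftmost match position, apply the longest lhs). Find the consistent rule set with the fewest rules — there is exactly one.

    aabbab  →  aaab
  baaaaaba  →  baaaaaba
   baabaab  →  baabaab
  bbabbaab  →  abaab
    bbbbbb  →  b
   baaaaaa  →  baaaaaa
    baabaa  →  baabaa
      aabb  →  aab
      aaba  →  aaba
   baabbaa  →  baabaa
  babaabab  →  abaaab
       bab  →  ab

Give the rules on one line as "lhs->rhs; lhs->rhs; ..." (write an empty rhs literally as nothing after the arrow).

  | aabbab => aabab => aaab
  | baaaaaba
  | baabaab
  | bbabbaab => babbaab => abbaab => abaab

bab->ab; bb->b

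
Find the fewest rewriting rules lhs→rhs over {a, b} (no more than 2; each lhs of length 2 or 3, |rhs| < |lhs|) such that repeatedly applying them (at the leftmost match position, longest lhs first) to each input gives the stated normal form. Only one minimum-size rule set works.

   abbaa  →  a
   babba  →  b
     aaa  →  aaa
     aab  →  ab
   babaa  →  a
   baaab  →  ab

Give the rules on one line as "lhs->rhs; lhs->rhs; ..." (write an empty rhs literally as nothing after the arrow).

  | abbaa => aba => a
  | babba => bba => b
  | aaa
  | aab => ab

aab->ab; ba->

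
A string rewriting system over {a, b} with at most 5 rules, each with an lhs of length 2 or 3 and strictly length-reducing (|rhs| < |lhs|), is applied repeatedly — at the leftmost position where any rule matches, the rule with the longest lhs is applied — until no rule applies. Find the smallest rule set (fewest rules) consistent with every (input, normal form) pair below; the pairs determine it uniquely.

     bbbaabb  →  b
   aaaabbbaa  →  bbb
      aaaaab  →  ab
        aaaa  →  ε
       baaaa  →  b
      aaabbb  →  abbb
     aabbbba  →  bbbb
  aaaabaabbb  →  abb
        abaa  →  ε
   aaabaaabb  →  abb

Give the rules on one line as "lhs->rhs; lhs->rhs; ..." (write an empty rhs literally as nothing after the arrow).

aa->; aba->a; ba->b; bab->a

  | bbbaabb => bbbabb => bbab => ba => b
  | aaaabbbaa => aabbbaa => bbbaa => bbba => bbb
  | aaaaab => aaab => ab
  | aaaa => aa => ε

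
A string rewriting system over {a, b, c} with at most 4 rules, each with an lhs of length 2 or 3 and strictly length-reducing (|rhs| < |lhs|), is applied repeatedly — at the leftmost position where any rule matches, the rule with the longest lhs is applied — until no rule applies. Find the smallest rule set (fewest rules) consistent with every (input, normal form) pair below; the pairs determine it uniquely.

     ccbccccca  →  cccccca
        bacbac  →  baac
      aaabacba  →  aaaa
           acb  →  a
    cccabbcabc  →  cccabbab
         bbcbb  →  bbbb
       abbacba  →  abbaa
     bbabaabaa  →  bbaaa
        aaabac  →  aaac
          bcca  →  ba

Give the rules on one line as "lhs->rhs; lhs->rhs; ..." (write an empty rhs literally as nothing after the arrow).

  | ccbccccca => cccccca
  | bacbac => baac
  | aaabacba => aaacba => aaaa
  | acb => a

aba->a; bc->b; cb->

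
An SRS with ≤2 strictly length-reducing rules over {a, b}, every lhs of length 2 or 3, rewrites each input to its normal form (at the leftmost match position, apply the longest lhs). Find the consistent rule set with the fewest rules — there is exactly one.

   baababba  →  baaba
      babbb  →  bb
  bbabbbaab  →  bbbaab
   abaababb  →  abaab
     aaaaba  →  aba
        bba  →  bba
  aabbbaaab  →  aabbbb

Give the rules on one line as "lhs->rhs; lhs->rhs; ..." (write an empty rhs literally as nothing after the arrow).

  | baababba => baaba
  | babbb => bb
  | bbabbbaab => bbbaab
  | abaababb => abaab

aaa->; bab->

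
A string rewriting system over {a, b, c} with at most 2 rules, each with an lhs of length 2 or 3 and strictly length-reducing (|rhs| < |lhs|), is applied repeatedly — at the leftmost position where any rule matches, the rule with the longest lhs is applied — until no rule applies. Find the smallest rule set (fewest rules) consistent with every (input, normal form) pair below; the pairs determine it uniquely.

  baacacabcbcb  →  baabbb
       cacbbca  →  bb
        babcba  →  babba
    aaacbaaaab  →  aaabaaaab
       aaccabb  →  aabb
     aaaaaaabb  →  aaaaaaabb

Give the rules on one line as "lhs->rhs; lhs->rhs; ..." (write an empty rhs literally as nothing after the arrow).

ca->; cb->b

  | baacacabcbcb => baacabcbcb => baabcbcb => baabbcb => baabbb
  | cacbbca => cbbca => bbca => bb
  | babcba => babba
  | aaacbaaaab => aaabaaaab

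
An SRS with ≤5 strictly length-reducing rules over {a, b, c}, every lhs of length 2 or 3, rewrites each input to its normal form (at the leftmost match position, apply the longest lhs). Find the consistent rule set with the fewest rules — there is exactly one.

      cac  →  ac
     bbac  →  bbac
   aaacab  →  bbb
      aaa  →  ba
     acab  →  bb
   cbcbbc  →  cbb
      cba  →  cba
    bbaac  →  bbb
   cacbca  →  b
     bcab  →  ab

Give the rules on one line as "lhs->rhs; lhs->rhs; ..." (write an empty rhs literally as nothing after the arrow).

  | cac => ac
  | bbac
  | aaacab => bacab => baab => bbb
  | aaa => ba

aa->b; bbc->bb; bc->; ca->a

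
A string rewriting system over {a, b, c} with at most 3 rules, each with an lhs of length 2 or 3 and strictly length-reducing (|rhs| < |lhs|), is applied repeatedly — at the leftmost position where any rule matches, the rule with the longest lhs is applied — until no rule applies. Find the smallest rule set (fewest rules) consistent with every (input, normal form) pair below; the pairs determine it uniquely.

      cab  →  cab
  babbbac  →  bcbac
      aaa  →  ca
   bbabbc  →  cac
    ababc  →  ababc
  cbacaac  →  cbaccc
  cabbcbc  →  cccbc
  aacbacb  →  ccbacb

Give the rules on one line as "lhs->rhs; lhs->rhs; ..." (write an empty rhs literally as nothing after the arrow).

aa->c; bb->a

  | cab
  | babbbac => baabac => bcbac
  | aaa => ca
  | bbabbc => aabbc => cbbc => cac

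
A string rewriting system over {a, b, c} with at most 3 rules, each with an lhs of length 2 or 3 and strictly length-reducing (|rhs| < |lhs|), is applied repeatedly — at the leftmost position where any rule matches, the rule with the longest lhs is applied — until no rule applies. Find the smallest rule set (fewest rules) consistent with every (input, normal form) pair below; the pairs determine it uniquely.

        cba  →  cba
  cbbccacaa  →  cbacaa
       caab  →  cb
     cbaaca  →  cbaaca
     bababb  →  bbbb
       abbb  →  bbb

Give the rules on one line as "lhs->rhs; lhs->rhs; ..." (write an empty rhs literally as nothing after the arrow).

ab->b; bcc->

  | cba
  | cbbccacaa => cbacaa
  | caab => cab => cb
  | cbaaca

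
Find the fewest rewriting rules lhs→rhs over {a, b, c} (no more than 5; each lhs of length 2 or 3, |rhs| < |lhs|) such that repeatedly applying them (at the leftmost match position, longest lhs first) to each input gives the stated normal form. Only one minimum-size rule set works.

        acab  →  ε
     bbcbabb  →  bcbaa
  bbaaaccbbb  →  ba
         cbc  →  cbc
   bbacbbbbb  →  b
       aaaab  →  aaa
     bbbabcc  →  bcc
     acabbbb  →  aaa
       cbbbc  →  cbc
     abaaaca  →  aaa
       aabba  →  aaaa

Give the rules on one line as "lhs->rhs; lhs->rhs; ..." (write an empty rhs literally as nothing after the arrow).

ab->; abb->aa; ac->; bb->b

  | acab => ab => ε
  | bbcbabb => bcbabb => bcbaa
  | bbaaaccbbb => baaaccbbb => baacbbb => babbb => baab => ba
  | cbc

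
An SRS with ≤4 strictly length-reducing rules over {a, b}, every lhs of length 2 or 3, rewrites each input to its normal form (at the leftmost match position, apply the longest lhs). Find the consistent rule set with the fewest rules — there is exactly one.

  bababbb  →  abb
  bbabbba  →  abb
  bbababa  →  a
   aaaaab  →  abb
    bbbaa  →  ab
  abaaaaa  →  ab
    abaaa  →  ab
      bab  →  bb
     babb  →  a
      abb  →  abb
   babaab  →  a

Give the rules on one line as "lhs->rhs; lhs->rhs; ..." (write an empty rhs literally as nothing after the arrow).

  | bababbb => bbabbb => bbbbb => abb
  | bbabbba => bbbbba => abba => abb
  | bbababa => bbbaba => aaba => a
  | aaaaab => abaab => abab => abb

aaa->ab; aab->; ba->b; bbb->a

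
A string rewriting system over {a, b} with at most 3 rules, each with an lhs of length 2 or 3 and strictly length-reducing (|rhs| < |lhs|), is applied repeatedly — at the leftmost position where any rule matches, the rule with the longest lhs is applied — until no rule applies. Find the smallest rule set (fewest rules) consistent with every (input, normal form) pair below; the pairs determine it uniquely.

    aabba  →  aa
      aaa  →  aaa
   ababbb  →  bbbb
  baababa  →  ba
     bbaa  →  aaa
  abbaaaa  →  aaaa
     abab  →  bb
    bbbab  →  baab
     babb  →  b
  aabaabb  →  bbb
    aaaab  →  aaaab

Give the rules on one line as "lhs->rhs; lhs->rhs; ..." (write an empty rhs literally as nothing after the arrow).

  | aabba => aa
  | aaa
  | ababbb => bbbb
  | baababa => babba => ba

aba->b; abb->; bba->aa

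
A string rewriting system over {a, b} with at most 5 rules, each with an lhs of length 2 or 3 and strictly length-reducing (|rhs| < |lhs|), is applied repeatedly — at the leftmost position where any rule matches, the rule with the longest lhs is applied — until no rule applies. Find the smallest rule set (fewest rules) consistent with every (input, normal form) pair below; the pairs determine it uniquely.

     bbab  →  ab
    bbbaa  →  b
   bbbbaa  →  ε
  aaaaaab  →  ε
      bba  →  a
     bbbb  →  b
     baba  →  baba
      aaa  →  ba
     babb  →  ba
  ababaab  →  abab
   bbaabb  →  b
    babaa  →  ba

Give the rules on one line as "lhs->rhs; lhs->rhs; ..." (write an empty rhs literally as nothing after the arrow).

  | bbab => ab
  | bbbaa => aa => b
  | bbbbaa => baa => bb => ε
  | aaaaaab => baaaab => bbaab => aab => ε

aa->b; aab->; bb->; bbb->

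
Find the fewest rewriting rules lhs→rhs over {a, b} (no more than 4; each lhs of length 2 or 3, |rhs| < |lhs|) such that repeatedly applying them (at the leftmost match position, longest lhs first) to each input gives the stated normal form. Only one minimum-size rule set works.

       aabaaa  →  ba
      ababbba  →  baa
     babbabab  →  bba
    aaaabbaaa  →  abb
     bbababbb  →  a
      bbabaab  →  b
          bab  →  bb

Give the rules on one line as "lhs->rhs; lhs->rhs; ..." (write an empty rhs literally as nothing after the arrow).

aaa->; aab->ba; bab->bb; bbb->a

  | aabaaa => baaaa => ba
  | ababbba => abbbba => aaba => baa
  | babbabab => bbbabab => aabab => baab => bba
  | aaaabbaaa => abbaaa => abb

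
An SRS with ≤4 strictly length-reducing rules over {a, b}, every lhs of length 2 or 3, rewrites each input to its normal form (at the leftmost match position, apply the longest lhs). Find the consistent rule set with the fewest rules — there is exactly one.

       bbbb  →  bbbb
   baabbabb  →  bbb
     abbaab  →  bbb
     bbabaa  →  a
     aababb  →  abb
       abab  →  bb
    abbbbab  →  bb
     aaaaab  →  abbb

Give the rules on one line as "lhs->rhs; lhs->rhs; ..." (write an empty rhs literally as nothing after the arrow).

  | bbbb
  | baabbabb => abbbabb => abbabb => ababb => bbb
  | abbaab => ababb => bbb
  | bbabaa => babaa => abaa => ba => a

aab->bb; aba->b; ba->a; baa->ab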